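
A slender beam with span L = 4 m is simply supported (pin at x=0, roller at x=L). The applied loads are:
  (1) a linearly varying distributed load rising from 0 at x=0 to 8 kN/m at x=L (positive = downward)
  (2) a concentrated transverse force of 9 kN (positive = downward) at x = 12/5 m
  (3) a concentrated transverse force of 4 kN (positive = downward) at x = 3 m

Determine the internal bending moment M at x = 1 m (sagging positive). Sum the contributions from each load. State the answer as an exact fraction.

Load 1 — triangular load w₀=8 kN/m (0→w₀ over full span):
  M_1 = w₀Lx/6 - w₀x³/(6L) = 8·4·1/6 - 8·1³/(6·4) = 5 kN·m
Load 2 — point force P=9 kN at a=12/5 m (b=L-a=8/5):
  M_2 = Pbx/L  [x≤a] = 9·(8/5)·1/4 = 18/5 kN·m
Load 3 — point force P=4 kN at a=3 m (b=L-a=1):
  M_3 = Pbx/L  [x≤a] = 4·1·1/4 = 1 kN·m
Superposition: M = Σ M_i = 48/5 kN·m ≈ 9.600000 kN·m

M(1) = 48/5 kN·m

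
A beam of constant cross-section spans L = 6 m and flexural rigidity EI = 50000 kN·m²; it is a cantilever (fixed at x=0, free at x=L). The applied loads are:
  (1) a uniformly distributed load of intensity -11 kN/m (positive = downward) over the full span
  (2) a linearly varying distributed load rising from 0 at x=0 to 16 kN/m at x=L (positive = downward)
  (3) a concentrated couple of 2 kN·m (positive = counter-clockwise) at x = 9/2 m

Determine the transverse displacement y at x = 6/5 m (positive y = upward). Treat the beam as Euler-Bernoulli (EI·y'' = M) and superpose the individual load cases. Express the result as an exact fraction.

y(6/5) = 11493/390625000 m

Load 1 — uniform load w=-11 kN/m over full span:
  y_1 = -wx²(x²-4Lx+6L²)/(24EI) = -(-11)·(6/5)²·((6/5)²-4·6·(6/5)+6·6²)/(24·50000) = 38907/15625000 m
Load 2 — triangular load w₀=16 kN/m (0→w₀ over full span):
  y_2 = (w₀Lx³/12-w₀L²x²/6-w₀x⁵/(120L))/EI = (16·6·(6/5)³/12-16·6²·(6/5)²/6-16·(6/5)⁵/(120·6))/50000 = -121554/48828125 m
Load 3 — applied couple M₀=2 kN·m at a=9/2 m (b=L-a=3/2):
  y_3 = M₀x²/(2EI)  [x≤a] = 2·(6/5)²/(2·50000) = 9/312500 m
Superposition: y = Σ y_i = 11493/390625000 m ≈ 0.000029 m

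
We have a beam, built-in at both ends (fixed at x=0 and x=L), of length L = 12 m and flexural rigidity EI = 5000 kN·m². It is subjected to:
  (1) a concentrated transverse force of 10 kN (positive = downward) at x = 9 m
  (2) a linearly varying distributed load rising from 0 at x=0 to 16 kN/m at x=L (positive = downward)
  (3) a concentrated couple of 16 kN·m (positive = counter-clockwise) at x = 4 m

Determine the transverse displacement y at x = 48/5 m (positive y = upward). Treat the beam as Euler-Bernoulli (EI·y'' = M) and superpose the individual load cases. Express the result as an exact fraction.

y(48/5) = -3376201/78125000 m

Load 1 — point force P=10 kN at a=9 m (b=L-a=3):
  y_1 = -Pa²(L-x)²(3bL-(3b+a)(L-x))/(6L³EI)  [x>a] = -10·9²·(12-(48/5))²·(3·3·12-(3·3+9)·(12-(48/5)))/(6·12³·5000) = -729/125000 m
Load 2 — triangular load w₀=16 kN/m (0→w₀ over full span):
  y_2 = -w₀x²(L-x)²(x+2L)/(120LEI) = -16·(48/5)²·(12-(48/5))²·((48/5)+2·12)/(120·12·5000) = -387072/9765625 m
Load 3 — applied couple M₀=16 kN·m at a=4 m (b=L-a=8):
  y_3 = (R_Ax³/6 - M_Ax²/2 - M₀(x-a)²/2)/EI  [x>a] with R_A=16/9, M_A=0 = ((16/9)·(48/5)³/6 - 0·(48/5)²/2 - 16·((48/5)-4)²/2)/5000 = 176/78125 m
Superposition: y = Σ y_i = -3376201/78125000 m ≈ -0.043215 m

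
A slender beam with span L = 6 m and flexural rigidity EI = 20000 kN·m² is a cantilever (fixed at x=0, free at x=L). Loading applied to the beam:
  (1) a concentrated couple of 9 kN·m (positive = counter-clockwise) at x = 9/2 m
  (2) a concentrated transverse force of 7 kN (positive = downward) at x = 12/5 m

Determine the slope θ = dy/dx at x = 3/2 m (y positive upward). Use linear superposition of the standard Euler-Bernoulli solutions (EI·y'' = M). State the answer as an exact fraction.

Load 1 — applied couple M₀=9 kN·m at a=9/2 m (b=L-a=3/2):
  θ_1 = M₀x/EI  [x≤a] = 9·(3/2)/20000 = 27/40000 rad
Load 2 — point force P=7 kN at a=12/5 m (b=L-a=18/5):
  θ_2 = -Px(2a-x)/(2EI)  [x≤a] = -7·(3/2)·(2·(12/5)-(3/2))/(2·20000) = -693/800000 rad
Superposition: θ = Σ θ_i = -153/800000 rad ≈ -0.000191 rad

θ(3/2) = -153/800000 rad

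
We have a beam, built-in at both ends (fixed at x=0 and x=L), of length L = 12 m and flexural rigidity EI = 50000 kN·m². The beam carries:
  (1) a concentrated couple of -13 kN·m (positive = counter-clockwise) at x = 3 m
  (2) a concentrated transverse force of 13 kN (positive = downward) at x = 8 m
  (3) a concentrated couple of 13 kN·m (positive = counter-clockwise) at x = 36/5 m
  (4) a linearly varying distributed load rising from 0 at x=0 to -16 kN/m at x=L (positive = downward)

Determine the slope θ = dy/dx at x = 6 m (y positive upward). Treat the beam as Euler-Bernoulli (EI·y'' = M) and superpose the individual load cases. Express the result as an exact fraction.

Load 1 — applied couple M₀=-13 kN·m at a=3 m (b=L-a=9):
  θ_1 = (R_Ax²/2 - M_Ax - M₀(x-a))/EI  [x>a] with R_A=-39/32, M_A=39/16 = ((-39/32)·6²/2 - (39/16)·6 - (-13)·(6-3))/50000 = 39/800000 rad
Load 2 — point force P=13 kN at a=8 m (b=L-a=4):
  θ_2 = -Pb²x(2aL-(3a+b)x)/(2L³EI)  [x≤a] = -13·4²·6·(2·8·12-(3·8+4)·6)/(2·12³·50000) = -13/75000 rad
Load 3 — applied couple M₀=13 kN·m at a=36/5 m (b=L-a=24/5):
  θ_3 = (R_Ax²/2 - M_Ax)/EI  [x≤a] with R_A=39/25, M_A=104/25 = ((39/25)·6²/2 - (104/25)·6)/50000 = 39/625000 rad
Load 4 — triangular load w₀=-16 kN/m (0→w₀ over full span):
  θ_4 = -w₀(2x(L-x)(L-2x)(x+2L)+x²(L-x)²)/(120LEI) = -(-16)·(2·6·(12-6)·(12-2·6)·(6+2·12)+6²·(12-6)²)/(120·12·50000) = 9/31250 rad
Superposition: θ = Σ θ_i = 13549/60000000 rad ≈ 0.000226 rad

θ(6) = 13549/60000000 rad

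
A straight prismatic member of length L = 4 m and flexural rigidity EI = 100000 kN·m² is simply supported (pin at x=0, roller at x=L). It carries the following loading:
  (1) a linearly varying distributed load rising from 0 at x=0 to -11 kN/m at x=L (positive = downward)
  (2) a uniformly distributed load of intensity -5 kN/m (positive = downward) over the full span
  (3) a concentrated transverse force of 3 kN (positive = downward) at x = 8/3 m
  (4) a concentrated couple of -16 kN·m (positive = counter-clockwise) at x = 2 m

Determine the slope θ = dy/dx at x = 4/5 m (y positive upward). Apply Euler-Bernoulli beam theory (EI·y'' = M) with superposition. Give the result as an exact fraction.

Load 1 — triangular load w₀=-11 kN/m (0→w₀ over full span):
  θ_1 = -w₀(7L⁴-30L²x²+15x⁴)/(360LEI) = -(-11)·(7·4⁴-30·4²·(4/5)²+15·(4/5)⁴)/(360·4·100000) = 2002/17578125 rad
Load 2 — uniform load w=-5 kN/m over full span:
  θ_2 = -w(L³-6Lx²+4x³)/(24EI) = -(-5)·(4³-6·4·(4/5)²+4·(4/5)³)/(24·100000) = 33/312500 rad
Load 3 — point force P=3 kN at a=8/3 m (b=L-a=4/3):
  θ_3 = -Pb(L²-b²-3x²)/(6LEI)  [x≤a] = -3·(4/3)·(4²-(4/3)²-3·(4/5)²)/(6·4·100000) = -173/8437500 rad
Load 4 — applied couple M₀=-16 kN·m at a=2 m (b=L-a=2):
  θ_4 = (M₀x²/(2L)+C₁)/EI  [x≤a] with C₁=M₀(3b²-L²)/(6L)=8/3 = ((-16)·(4/5)²/(2·4)+(8/3))/100000 = 13/937500 rad
Superposition: θ = Σ θ_i = 44899/210937500 rad ≈ 0.000213 rad

θ(4/5) = 44899/210937500 rad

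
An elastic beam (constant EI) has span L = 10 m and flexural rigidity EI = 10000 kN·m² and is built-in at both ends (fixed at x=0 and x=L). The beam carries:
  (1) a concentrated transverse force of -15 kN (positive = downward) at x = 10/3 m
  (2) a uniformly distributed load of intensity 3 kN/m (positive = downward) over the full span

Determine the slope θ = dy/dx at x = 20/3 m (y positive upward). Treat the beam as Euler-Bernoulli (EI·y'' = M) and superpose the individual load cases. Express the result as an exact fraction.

Load 1 — point force P=-15 kN at a=10/3 m (b=L-a=20/3):
  θ_1 = Pa²(L-x)(2bL-(3b+a)(L-x))/(2L³EI)  [x>a] = (-15)·(10/3)²·(10-(20/3))·(2·(20/3)·10-(3·(20/3)+(10/3))·(10-(20/3)))/(2·10³·10000) = -1/648 rad
Load 2 — uniform load w=3 kN/m over full span:
  θ_2 = -wx(L-x)(L-2x)/(12EI) = -3·(20/3)·(10-(20/3))·(10-2·(20/3))/(12·10000) = 1/540 rad
Superposition: θ = Σ θ_i = 1/3240 rad ≈ 0.000309 rad

θ(20/3) = 1/3240 rad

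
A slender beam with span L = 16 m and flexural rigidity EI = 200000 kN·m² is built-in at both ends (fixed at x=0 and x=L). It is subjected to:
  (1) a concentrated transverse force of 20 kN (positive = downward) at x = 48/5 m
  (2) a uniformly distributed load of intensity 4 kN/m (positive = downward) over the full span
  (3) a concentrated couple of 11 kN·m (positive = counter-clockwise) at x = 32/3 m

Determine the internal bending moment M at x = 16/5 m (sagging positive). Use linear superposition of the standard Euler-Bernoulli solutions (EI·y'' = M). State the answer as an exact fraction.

M(16/5) = -4627/375 kN·m

Load 1 — point force P=20 kN at a=48/5 m (b=L-a=32/5):
  M_1 = Pb²(3a+b)x/L³ - Pab²/L²  [x≤a] = 20·(32/5)²·(3·(48/5)+(32/5))·(16/5)/16³ - 20·(48/5)·(32/5)²/16² = -1024/125 kN·m
Load 2 — uniform load w=4 kN/m over full span:
  M_2 = wLx/2 - wL²/12 - wx²/2 = 4·16·(16/5)/2 - 4·16²/12 - 4·(16/5)²/2 = -256/75 kN·m
Load 3 — applied couple M₀=11 kN·m at a=32/3 m (b=L-a=16/3):
  M_3 = R_Ax - M_A  [x≤a] with R_A=11/12, M_A=11/3 = (11/12)·(16/5) - (11/3) = -11/15 kN·m
Superposition: M = Σ M_i = -4627/375 kN·m ≈ -12.338667 kN·m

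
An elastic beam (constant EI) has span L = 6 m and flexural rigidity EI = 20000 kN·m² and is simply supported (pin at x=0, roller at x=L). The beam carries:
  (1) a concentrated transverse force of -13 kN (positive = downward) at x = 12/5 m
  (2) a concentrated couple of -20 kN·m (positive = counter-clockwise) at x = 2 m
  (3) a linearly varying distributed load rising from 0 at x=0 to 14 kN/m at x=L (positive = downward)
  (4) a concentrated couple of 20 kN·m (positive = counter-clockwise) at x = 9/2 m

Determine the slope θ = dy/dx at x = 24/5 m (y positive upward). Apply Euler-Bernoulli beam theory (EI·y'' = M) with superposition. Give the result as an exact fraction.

θ(24/5) = 416173/150000000 rad

Load 1 — point force P=-13 kN at a=12/5 m (b=L-a=18/5):
  θ_1 = -Pa(2L²-6Lx+3x²+a²)/(6LEI)  [x>a] = -(-13)·(12/5)·(2·6²-6·6·(24/5)+3·(24/5)²+(12/5)²)/(6·6·20000) = -351/312500 rad
Load 2 — applied couple M₀=-20 kN·m at a=2 m (b=L-a=4):
  θ_2 = (M₀x²/(2L)-M₀(x-a)+C₁)/EI  [x>a] with C₁=M₀(3b²-L²)/(6L)=-20/3 = ((-20)·(24/5)²/(2·6)-(-20)·((24/5)-2)+(-20/3))/20000 = 41/75000 rad
Load 3 — triangular load w₀=14 kN/m (0→w₀ over full span):
  θ_3 = -w₀(7L⁴-30L²x²+15x⁴)/(360LEI) = -14·(7·6⁴-30·6²·(24/5)²+15·(24/5)⁴)/(360·6·20000) = 15897/6250000 rad
Load 4 — applied couple M₀=20 kN·m at a=9/2 m (b=L-a=3/2):
  θ_4 = (M₀x²/(2L)-M₀(x-a)+C₁)/EI  [x>a] with C₁=M₀(3b²-L²)/(6L)=-65/4 = (20·(24/5)²/(2·6)-20·((24/5)-(9/2))+(-65/4))/20000 = 323/400000 rad
Superposition: θ = Σ θ_i = 416173/150000000 rad ≈ 0.002774 rad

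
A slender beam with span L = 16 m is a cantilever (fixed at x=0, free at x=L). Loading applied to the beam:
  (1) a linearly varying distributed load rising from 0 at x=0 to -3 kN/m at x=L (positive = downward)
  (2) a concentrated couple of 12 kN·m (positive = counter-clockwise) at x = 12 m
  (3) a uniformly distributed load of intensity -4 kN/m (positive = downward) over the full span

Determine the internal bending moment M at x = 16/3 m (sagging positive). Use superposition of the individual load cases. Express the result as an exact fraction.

Load 1 — triangular load w₀=-3 kN/m (0→w₀ over full span):
  M_1 = w₀Lx/2 - w₀L²/3 - w₀x³/(6L) = (-3)·16·(16/3)/2 - (-3)·16²/3 - (-3)·(16/3)³/(6·16) = 3584/27 kN·m
Load 2 — applied couple M₀=12 kN·m at a=12 m (b=L-a=4):
  M_2 = M₀  [x≤a] = 12 = 12 kN·m
Load 3 — uniform load w=-4 kN/m over full span:
  M_3 = -w(L-x)²/2 = -(-4)·(16-(16/3))²/2 = 2048/9 kN·m
Superposition: M = Σ M_i = 10052/27 kN·m ≈ 372.296296 kN·m

M(16/3) = 10052/27 kN·m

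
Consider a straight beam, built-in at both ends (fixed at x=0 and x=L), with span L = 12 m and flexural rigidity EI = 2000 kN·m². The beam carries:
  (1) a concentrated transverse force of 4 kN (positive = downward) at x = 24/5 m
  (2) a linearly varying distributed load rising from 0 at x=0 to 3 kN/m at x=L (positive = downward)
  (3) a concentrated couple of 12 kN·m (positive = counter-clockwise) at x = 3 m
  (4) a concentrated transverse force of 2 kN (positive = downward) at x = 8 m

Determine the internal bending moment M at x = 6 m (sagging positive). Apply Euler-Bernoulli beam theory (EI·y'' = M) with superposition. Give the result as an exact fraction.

M(6) = 838/75 kN·m

Load 1 — point force P=4 kN at a=24/5 m (b=L-a=36/5):
  M_1 = Pa²(a+3b)(L-x)/L³ - Pa²b/L²  [x>a] = 4·(24/5)²·((24/5)+3·(36/5))·(12-6)/12³ - 4·(24/5)²·(36/5)/12² = 96/25 kN·m
Load 2 — triangular load w₀=3 kN/m (0→w₀ over full span):
  M_2 = 3w₀Lx/20 - w₀L²/30 - w₀x³/(6L) = 3·3·12·6/20 - 3·12²/30 - 3·6³/(6·12) = 9 kN·m
Load 3 — applied couple M₀=12 kN·m at a=3 m (b=L-a=9):
  M_3 = R_Ax - M_A - M₀  [x>a] with R_A=9/8, M_A=-9/4 = (9/8)·6 - (-9/4) - 12 = -3 kN·m
Load 4 — point force P=2 kN at a=8 m (b=L-a=4):
  M_4 = Pb²(3a+b)x/L³ - Pab²/L²  [x≤a] = 2·4²·(3·8+4)·6/12³ - 2·8·4²/12² = 4/3 kN·m
Superposition: M = Σ M_i = 838/75 kN·m ≈ 11.173333 kN·m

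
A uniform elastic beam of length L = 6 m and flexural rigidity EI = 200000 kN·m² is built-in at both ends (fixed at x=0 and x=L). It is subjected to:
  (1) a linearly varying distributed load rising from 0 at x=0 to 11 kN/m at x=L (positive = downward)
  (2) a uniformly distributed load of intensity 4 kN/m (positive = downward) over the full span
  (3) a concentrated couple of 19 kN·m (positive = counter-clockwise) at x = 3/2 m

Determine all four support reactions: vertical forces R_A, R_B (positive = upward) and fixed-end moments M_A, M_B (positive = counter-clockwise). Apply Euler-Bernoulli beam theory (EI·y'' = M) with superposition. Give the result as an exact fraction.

R_A = 2037/80 kN, M_A = 1731/80 kN·m, R_B = 2523/80 kN, M_B = -2069/80 kN·m

Load 1 — triangular load w₀=11 kN/m (0→w₀ over full span):
  R_A = 3w₀L/20 = 3·11·6/20 = 99/10 kN
  M_A = w₀L²/30 = 11·6²/30 = 66/5 kN·m
  R_B = 7w₀L/20 = 7·11·6/20 = 231/10 kN
  M_B = -w₀L²/20 = -11·6²/20 = -99/5 kN·m
Load 2 — uniform load w=4 kN/m over full span:
  R_A = wL/2 = 4·6/2 = 12 kN
  M_A = wL²/12 = 4·6²/12 = 12 kN·m
  R_B = wL/2 = 4·6/2 = 12 kN
  M_B = -wL²/12 = -4·6²/12 = -12 kN·m
Load 3 — applied couple M₀=19 kN·m at a=3/2 m (b=L-a=9/2):
  R_A = 6M₀ab/L³ = 6·19·(3/2)·(9/2)/6³ = 57/16 kN
  M_A = M₀b(2a-b)/L² = 19·(9/2)·(2·(3/2)-(9/2))/6² = -57/16 kN·m
  R_B = -6M₀ab/L³ = -6·19·(3/2)·(9/2)/6³ = -57/16 kN
  M_B = M₀a(2b-a)/L² = 19·(3/2)·(2·(9/2)-(3/2))/6² = 95/16 kN·m
Superposition: R_A = 2037/80 kN, M_A = 1731/80 kN·m, R_B = 2523/80 kN, M_B = -2069/80 kN·m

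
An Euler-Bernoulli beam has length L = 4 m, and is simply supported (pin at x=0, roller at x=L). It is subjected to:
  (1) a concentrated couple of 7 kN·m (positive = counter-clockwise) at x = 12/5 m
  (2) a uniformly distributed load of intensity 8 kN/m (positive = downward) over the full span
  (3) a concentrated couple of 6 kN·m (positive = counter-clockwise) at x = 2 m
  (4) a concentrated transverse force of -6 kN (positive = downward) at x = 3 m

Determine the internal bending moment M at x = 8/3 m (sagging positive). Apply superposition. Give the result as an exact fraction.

Load 1 — applied couple M₀=7 kN·m at a=12/5 m (b=L-a=8/5):
  M_1 = M₀x/L - M₀  [x>a] = 7·(8/3)/4 - 7 = -7/3 kN·m
Load 2 — uniform load w=8 kN/m over full span:
  M_2 = wx(L-x)/2 = 8·(8/3)·(4-(8/3))/2 = 128/9 kN·m
Load 3 — applied couple M₀=6 kN·m at a=2 m (b=L-a=2):
  M_3 = M₀x/L - M₀  [x>a] = 6·(8/3)/4 - 6 = -2 kN·m
Load 4 — point force P=-6 kN at a=3 m (b=L-a=1):
  M_4 = Pbx/L  [x≤a] = (-6)·1·(8/3)/4 = -4 kN·m
Superposition: M = Σ M_i = 53/9 kN·m ≈ 5.888889 kN·m

M(8/3) = 53/9 kN·m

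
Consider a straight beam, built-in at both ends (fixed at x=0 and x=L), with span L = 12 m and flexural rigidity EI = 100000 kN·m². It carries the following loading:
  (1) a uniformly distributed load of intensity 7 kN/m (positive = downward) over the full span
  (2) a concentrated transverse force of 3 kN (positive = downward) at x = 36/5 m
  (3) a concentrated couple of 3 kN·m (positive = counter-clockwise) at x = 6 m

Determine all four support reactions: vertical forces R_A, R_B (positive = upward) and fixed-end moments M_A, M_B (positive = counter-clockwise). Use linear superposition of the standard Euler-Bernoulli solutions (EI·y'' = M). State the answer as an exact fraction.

Load 1 — uniform load w=7 kN/m over full span:
  R_A = wL/2 = 7·12/2 = 42 kN
  M_A = wL²/12 = 7·12²/12 = 84 kN·m
  R_B = wL/2 = 7·12/2 = 42 kN
  M_B = -wL²/12 = -7·12²/12 = -84 kN·m
Load 2 — point force P=3 kN at a=36/5 m (b=L-a=24/5):
  R_A = Pb²(3a+b)/L³ = 3·(24/5)²·(3·(36/5)+(24/5))/12³ = 132/125 kN
  M_A = Pab²/L² = 3·(36/5)·(24/5)²/12² = 432/125 kN·m
  R_B = Pa²(a+3b)/L³ = 3·(36/5)²·((36/5)+3·(24/5))/12³ = 243/125 kN
  M_B = -Pa²b/L² = -3·(36/5)²·(24/5)/12² = -648/125 kN·m
Load 3 — applied couple M₀=3 kN·m at a=6 m (b=L-a=6):
  R_A = 6M₀ab/L³ = 6·3·6·6/12³ = 3/8 kN
  M_A = M₀b(2a-b)/L² = 3·6·(2·6-6)/12² = 3/4 kN·m
  R_B = -6M₀ab/L³ = -6·3·6·6/12³ = -3/8 kN
  M_B = M₀a(2b-a)/L² = 3·6·(2·6-6)/12² = 3/4 kN·m
Superposition: R_A = 43431/1000 kN, M_A = 44103/500 kN·m, R_B = 43569/1000 kN, M_B = -44217/500 kN·m

R_A = 43431/1000 kN, M_A = 44103/500 kN·m, R_B = 43569/1000 kN, M_B = -44217/500 kN·m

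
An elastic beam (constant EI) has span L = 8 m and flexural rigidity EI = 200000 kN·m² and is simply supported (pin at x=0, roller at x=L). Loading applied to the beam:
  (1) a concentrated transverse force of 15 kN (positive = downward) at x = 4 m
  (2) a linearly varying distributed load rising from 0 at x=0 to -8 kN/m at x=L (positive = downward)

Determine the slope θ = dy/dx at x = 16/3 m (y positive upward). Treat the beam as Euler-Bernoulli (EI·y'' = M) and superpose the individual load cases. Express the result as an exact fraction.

θ(16/3) = -1523/60750000 rad

Load 1 — point force P=15 kN at a=4 m (b=L-a=4):
  θ_1 = -Pa(2L²-6Lx+3x²+a²)/(6LEI)  [x>a] = -15·4·(2·8²-6·8·(16/3)+3·(16/3)²+4²)/(6·8·200000) = 1/6000 rad
Load 2 — triangular load w₀=-8 kN/m (0→w₀ over full span):
  θ_2 = -w₀(7L⁴-30L²x²+15x⁴)/(360LEI) = -(-8)·(7·8⁴-30·8²·(16/3)²+15·(16/3)⁴)/(360·8·200000) = -728/3796875 rad
Superposition: θ = Σ θ_i = -1523/60750000 rad ≈ -0.000025 rad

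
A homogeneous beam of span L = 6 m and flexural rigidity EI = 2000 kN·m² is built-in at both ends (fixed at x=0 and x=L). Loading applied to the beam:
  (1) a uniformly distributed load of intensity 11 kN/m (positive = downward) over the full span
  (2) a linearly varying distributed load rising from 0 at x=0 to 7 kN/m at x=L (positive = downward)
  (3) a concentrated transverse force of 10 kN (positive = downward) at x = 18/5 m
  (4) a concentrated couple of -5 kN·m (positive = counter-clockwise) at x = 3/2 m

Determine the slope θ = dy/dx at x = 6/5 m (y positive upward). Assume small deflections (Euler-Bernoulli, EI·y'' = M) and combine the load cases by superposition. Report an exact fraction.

θ(6/5) = -19269/1250000 rad

Load 1 — uniform load w=11 kN/m over full span:
  θ_1 = -wx(L-x)(L-2x)/(12EI) = -11·(6/5)·(6-(6/5))·(6-2·(6/5))/(12·2000) = -297/31250 rad
Load 2 — triangular load w₀=7 kN/m (0→w₀ over full span):
  θ_2 = -w₀(2x(L-x)(L-2x)(x+2L)+x²(L-x)²)/(120LEI) = -7·(2·(6/5)·(6-(6/5))·(6-2·(6/5))·((6/5)+2·6)+(6/5)²·(6-(6/5))²)/(120·6·2000) = -441/156250 rad
Load 3 — point force P=10 kN at a=18/5 m (b=L-a=12/5):
  θ_3 = -Pb²x(2aL-(3a+b)x)/(2L³EI)  [x≤a] = -10·(12/5)²·(6/5)·(2·(18/5)·6-(3·(18/5)+(12/5))·(6/5))/(2·6³·2000) = -171/78125 rad
Load 4 — applied couple M₀=-5 kN·m at a=3/2 m (b=L-a=9/2):
  θ_4 = (R_Ax²/2 - M_Ax)/EI  [x≤a] with R_A=-15/16, M_A=15/16 = ((-15/16)·(6/5)²/2 - (15/16)·(6/5))/2000 = -9/10000 rad
Superposition: θ = Σ θ_i = -19269/1250000 rad ≈ -0.015415 rad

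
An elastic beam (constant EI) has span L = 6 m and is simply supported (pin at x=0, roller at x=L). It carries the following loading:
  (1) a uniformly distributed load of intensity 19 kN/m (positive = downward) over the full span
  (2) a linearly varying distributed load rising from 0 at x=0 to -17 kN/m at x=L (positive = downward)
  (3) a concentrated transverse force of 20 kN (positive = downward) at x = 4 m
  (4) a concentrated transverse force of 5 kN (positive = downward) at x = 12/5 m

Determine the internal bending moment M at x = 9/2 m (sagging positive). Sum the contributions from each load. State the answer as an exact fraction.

M(9/2) = 1717/32 kN·m

Load 1 — uniform load w=19 kN/m over full span:
  M_1 = wx(L-x)/2 = 19·(9/2)·(6-(9/2))/2 = 513/8 kN·m
Load 2 — triangular load w₀=-17 kN/m (0→w₀ over full span):
  M_2 = w₀Lx/6 - w₀x³/(6L) = (-17)·6·(9/2)/6 - (-17)·(9/2)³/(6·6) = -1071/32 kN·m
Load 3 — point force P=20 kN at a=4 m (b=L-a=2):
  M_3 = Pa(L-x)/L  [x>a] = 20·4·(6-(9/2))/6 = 20 kN·m
Load 4 — point force P=5 kN at a=12/5 m (b=L-a=18/5):
  M_4 = Pa(L-x)/L  [x>a] = 5·(12/5)·(6-(9/2))/6 = 3 kN·m
Superposition: M = Σ M_i = 1717/32 kN·m ≈ 53.656250 kN·m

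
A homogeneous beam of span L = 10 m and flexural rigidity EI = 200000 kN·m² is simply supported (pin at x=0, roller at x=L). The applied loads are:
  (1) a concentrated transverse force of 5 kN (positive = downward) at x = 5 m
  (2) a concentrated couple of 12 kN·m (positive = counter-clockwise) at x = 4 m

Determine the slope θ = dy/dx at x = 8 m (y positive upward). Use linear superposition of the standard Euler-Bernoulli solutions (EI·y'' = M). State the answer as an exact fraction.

Load 1 — point force P=5 kN at a=5 m (b=L-a=5):
  θ_1 = -Pa(2L²-6Lx+3x²+a²)/(6LEI)  [x>a] = -5·5·(2·10²-6·10·8+3·8²+5²)/(6·10·200000) = 21/160000 rad
Load 2 — applied couple M₀=12 kN·m at a=4 m (b=L-a=6):
  θ_2 = (M₀x²/(2L)-M₀(x-a)+C₁)/EI  [x>a] with C₁=M₀(3b²-L²)/(6L)=8/5 = (12·8²/(2·10)-12·(8-4)+(8/5))/200000 = -1/25000 rad
Superposition: θ = Σ θ_i = 73/800000 rad ≈ 0.000091 rad

θ(8) = 73/800000 rad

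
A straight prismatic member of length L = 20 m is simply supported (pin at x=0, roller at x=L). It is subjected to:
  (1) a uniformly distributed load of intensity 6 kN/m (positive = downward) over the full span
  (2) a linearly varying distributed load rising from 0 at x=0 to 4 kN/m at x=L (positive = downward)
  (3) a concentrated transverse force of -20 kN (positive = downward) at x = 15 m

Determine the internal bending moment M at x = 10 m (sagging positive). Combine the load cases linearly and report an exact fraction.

M(10) = 350 kN·m

Load 1 — uniform load w=6 kN/m over full span:
  M_1 = wx(L-x)/2 = 6·10·(20-10)/2 = 300 kN·m
Load 2 — triangular load w₀=4 kN/m (0→w₀ over full span):
  M_2 = w₀Lx/6 - w₀x³/(6L) = 4·20·10/6 - 4·10³/(6·20) = 100 kN·m
Load 3 — point force P=-20 kN at a=15 m (b=L-a=5):
  M_3 = Pbx/L  [x≤a] = (-20)·5·10/20 = -50 kN·m
Superposition: M = Σ M_i = 350 kN·m ≈ 350.000000 kN·m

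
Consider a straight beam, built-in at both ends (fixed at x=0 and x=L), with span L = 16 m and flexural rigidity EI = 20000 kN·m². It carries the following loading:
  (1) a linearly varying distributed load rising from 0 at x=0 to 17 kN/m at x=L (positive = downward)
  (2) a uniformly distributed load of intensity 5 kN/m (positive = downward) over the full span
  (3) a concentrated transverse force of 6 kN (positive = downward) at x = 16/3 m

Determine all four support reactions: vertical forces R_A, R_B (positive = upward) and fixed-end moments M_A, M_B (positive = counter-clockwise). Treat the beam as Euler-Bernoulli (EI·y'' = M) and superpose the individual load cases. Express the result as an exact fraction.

R_A = 3836/45 kN, M_A = 11968/45 kN·m, R_B = 6154/45 kN, M_B = -14912/45 kN·m

Load 1 — triangular load w₀=17 kN/m (0→w₀ over full span):
  R_A = 3w₀L/20 = 3·17·16/20 = 204/5 kN
  M_A = w₀L²/30 = 17·16²/30 = 2176/15 kN·m
  R_B = 7w₀L/20 = 7·17·16/20 = 476/5 kN
  M_B = -w₀L²/20 = -17·16²/20 = -1088/5 kN·m
Load 2 — uniform load w=5 kN/m over full span:
  R_A = wL/2 = 5·16/2 = 40 kN
  M_A = wL²/12 = 5·16²/12 = 320/3 kN·m
  R_B = wL/2 = 5·16/2 = 40 kN
  M_B = -wL²/12 = -5·16²/12 = -320/3 kN·m
Load 3 — point force P=6 kN at a=16/3 m (b=L-a=32/3):
  R_A = Pb²(3a+b)/L³ = 6·(32/3)²·(3·(16/3)+(32/3))/16³ = 40/9 kN
  M_A = Pab²/L² = 6·(16/3)·(32/3)²/16² = 128/9 kN·m
  R_B = Pa²(a+3b)/L³ = 6·(16/3)²·((16/3)+3·(32/3))/16³ = 14/9 kN
  M_B = -Pa²b/L² = -6·(16/3)²·(32/3)/16² = -64/9 kN·m
Superposition: R_A = 3836/45 kN, M_A = 11968/45 kN·m, R_B = 6154/45 kN, M_B = -14912/45 kN·m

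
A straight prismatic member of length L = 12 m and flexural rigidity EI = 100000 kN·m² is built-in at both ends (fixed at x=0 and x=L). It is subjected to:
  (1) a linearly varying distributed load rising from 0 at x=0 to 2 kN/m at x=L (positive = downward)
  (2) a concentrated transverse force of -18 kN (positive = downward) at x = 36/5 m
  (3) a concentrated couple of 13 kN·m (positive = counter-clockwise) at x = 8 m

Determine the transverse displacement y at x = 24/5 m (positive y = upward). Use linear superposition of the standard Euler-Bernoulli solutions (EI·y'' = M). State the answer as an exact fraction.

y(24/5) = 24913/48828125 m

Load 1 — triangular load w₀=2 kN/m (0→w₀ over full span):
  y_1 = -w₀x²(L-x)²(x+2L)/(120LEI) = -2·(24/5)²·(12-(24/5))²·((24/5)+2·12)/(120·12·100000) = -23328/48828125 m
Load 2 — point force P=-18 kN at a=36/5 m (b=L-a=24/5):
  y_2 = -Pb²x²(3aL-(3a+b)x)/(6L³EI)  [x≤a] = -(-18)·(24/5)²·(24/5)²·(3·(36/5)·12-(3·(36/5)+(24/5))·(24/5))/(6·12³·100000) = 59616/48828125 m
Load 3 — applied couple M₀=13 kN·m at a=8 m (b=L-a=4):
  y_3 = (R_Ax³/6 - M_Ax²/2)/EI  [x≤a] with R_A=13/9, M_A=13/3 = ((13/9)·(24/5)³/6 - (13/3)·(24/5)²/2)/100000 = -91/390625 m
Superposition: y = Σ y_i = 24913/48828125 m ≈ 0.000510 m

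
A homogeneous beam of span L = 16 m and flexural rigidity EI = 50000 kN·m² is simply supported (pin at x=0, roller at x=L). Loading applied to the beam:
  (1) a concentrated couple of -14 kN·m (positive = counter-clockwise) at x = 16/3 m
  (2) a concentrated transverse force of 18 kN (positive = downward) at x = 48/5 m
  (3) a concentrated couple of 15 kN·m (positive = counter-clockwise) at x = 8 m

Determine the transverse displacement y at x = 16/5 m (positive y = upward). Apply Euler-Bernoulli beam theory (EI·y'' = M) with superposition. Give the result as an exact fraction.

y(16/5) = -60322/3515625 m

Load 1 — applied couple M₀=-14 kN·m at a=16/3 m (b=L-a=32/3):
  y_1 = (M₀x³/(6L)+C₁x)/EI  [x≤a] with C₁=M₀(3b²-L²)/(6L)=-112/9 = ((-14)·(16/5)³/(6·16)+(-112/9)·(16/5))/50000 = -3136/3515625 m
Load 2 — point force P=18 kN at a=48/5 m (b=L-a=32/5):
  y_2 = -Pbx(L²-b²-x²)/(6LEI)  [x≤a] = -18·(32/5)·(16/5)·(16²-(32/5)²-(16/5)²)/(6·16·50000) = -6144/390625 m
Load 3 — applied couple M₀=15 kN·m at a=8 m (b=L-a=8):
  y_3 = (M₀x³/(6L)+C₁x)/EI  [x≤a] with C₁=M₀(3b²-L²)/(6L)=-10 = (15·(16/5)³/(6·16)+(-10)·(16/5))/50000 = -42/78125 m
Superposition: y = Σ y_i = -60322/3515625 m ≈ -0.017158 m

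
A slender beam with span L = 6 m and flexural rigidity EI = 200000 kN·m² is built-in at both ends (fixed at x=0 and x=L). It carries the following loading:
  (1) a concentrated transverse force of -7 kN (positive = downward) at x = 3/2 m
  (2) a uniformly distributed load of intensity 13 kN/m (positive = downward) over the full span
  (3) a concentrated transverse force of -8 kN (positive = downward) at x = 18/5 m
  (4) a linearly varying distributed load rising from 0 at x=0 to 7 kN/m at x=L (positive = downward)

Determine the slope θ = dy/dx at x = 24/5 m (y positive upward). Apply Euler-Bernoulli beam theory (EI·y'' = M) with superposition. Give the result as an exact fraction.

θ(24/5) = 569457/5000000000 rad

Load 1 — point force P=-7 kN at a=3/2 m (b=L-a=9/2):
  θ_1 = Pa²(L-x)(2bL-(3b+a)(L-x))/(2L³EI)  [x>a] = (-7)·(3/2)²·(6-(24/5))·(2·(9/2)·6-(3·(9/2)+(3/2))·(6-(24/5)))/(2·6³·200000) = -63/8000000 rad
Load 2 — uniform load w=13 kN/m over full span:
  θ_2 = -wx(L-x)(L-2x)/(12EI) = -13·(24/5)·(6-(24/5))·(6-2·(24/5))/(12·200000) = 351/3125000 rad
Load 3 — point force P=-8 kN at a=18/5 m (b=L-a=12/5):
  θ_3 = Pa²(L-x)(2bL-(3b+a)(L-x))/(2L³EI)  [x>a] = (-8)·(18/5)²·(6-(24/5))·(2·(12/5)·6-(3·(12/5)+(18/5))·(6-(24/5)))/(2·6³·200000) = -891/39062500 rad
Load 4 — triangular load w₀=7 kN/m (0→w₀ over full span):
  θ_4 = -w₀(2x(L-x)(L-2x)(x+2L)+x²(L-x)²)/(120LEI) = -7·(2·(24/5)·(6-(24/5))·(6-2·(24/5))·((24/5)+2·6)+(24/5)²·(6-(24/5))²)/(120·6·200000) = 63/1953125 rad
Superposition: θ = Σ θ_i = 569457/5000000000 rad ≈ 0.000114 rad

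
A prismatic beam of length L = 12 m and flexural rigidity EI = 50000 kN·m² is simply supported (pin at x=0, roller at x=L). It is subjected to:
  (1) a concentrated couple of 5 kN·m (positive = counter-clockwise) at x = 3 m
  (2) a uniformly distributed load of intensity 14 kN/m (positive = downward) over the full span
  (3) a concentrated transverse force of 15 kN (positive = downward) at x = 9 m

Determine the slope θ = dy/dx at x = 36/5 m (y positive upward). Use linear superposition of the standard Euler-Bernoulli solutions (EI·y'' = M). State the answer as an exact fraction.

Load 1 — applied couple M₀=5 kN·m at a=3 m (b=L-a=9):
  θ_1 = (M₀x²/(2L)-M₀(x-a)+C₁)/EI  [x>a] with C₁=M₀(3b²-L²)/(6L)=55/8 = (5·(36/5)²/(2·12)-5·((36/5)-3)+(55/8))/50000 = -133/2000000 rad
Load 2 — uniform load w=14 kN/m over full span:
  θ_2 = -w(L³-6Lx²+4x³)/(24EI) = -14·(12³-6·12·(36/5)²+4·(36/5)³)/(24·50000) = 2331/390625 rad
Load 3 — point force P=15 kN at a=9 m (b=L-a=3):
  θ_3 = -Pb(L²-b²-3x²)/(6LEI)  [x≤a] = -15·3·(12²-3²-3·(36/5)²)/(6·12·50000) = 513/2000000 rad
Superposition: θ = Σ θ_i = 76967/12500000 rad ≈ 0.006157 rad

θ(36/5) = 76967/12500000 rad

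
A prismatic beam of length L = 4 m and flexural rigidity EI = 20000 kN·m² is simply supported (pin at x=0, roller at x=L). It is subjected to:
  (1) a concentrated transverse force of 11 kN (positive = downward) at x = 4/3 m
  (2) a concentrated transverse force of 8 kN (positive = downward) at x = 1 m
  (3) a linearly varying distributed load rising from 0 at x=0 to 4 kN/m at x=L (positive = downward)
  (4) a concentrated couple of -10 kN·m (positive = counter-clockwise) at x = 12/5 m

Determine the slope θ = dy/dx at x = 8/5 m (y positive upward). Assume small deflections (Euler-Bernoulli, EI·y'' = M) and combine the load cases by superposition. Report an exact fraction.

Load 1 — point force P=11 kN at a=4/3 m (b=L-a=8/3):
  θ_1 = -Pa(2L²-6Lx+3x²+a²)/(6LEI)  [x>a] = -11·(4/3)·(2·4²-6·4·(8/5)+3·(8/5)²+(4/3)²)/(6·4·20000) = -473/5062500 rad
Load 2 — point force P=8 kN at a=1 m (b=L-a=3):
  θ_2 = -Pa(2L²-6Lx+3x²+a²)/(6LEI)  [x>a] = -8·1·(2·4²-6·4·(8/5)+3·(8/5)²+1²)/(6·4·20000) = -19/500000 rad
Load 3 — triangular load w₀=4 kN/m (0→w₀ over full span):
  θ_3 = -w₀(7L⁴-30L²x²+15x⁴)/(360LEI) = -4·(7·4⁴-30·4²·(8/5)²+15·(8/5)⁴)/(360·4·20000) = -323/3515625 rad
Load 4 — applied couple M₀=-10 kN·m at a=12/5 m (b=L-a=8/5):
  θ_4 = (M₀x²/(2L)+C₁)/EI  [x≤a] with C₁=M₀(3b²-L²)/(6L)=52/15 = ((-10)·(8/5)²/(2·4)+(52/15))/20000 = 1/75000 rad
Superposition: θ = Σ θ_i = -212599/1012500000 rad ≈ -0.000210 rad

θ(8/5) = -212599/1012500000 rad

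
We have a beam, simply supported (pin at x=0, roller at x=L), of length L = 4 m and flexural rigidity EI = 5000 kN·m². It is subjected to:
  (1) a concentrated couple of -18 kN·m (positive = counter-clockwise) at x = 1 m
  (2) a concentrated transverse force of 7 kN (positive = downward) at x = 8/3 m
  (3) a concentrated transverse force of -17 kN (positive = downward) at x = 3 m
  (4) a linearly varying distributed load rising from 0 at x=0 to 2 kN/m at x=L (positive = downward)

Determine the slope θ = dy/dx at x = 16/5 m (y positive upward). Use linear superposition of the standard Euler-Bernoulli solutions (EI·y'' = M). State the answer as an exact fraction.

Load 1 — applied couple M₀=-18 kN·m at a=1 m (b=L-a=3):
  θ_1 = (M₀x²/(2L)-M₀(x-a)+C₁)/EI  [x>a] with C₁=M₀(3b²-L²)/(6L)=-33/4 = ((-18)·(16/5)²/(2·4)-(-18)·((16/5)-1)+(-33/4))/5000 = 831/500000 rad
Load 2 — point force P=7 kN at a=8/3 m (b=L-a=4/3):
  θ_2 = -Pa(2L²-6Lx+3x²+a²)/(6LEI)  [x>a] = -7·(8/3)·(2·4²-6·4·(16/5)+3·(16/5)²+(8/3)²)/(6·4·5000) = 1372/1265625 rad
Load 3 — point force P=-17 kN at a=3 m (b=L-a=1):
  θ_3 = -Pa(2L²-6Lx+3x²+a²)/(6LEI)  [x>a] = -(-17)·3·(2·4²-6·4·(16/5)+3·(16/5)²+3²)/(6·4·5000) = -2159/1000000 rad
Load 4 — triangular load w₀=2 kN/m (0→w₀ over full span):
  θ_4 = -w₀(7L⁴-30L²x²+15x⁴)/(360LEI) = -2·(7·4⁴-30·4²·(16/5)²+15·(16/5)⁴)/(360·4·5000) = 1514/3515625 rad
Superposition: θ = Σ θ_i = 2060839/2025000000 rad ≈ 0.001018 rad

θ(16/5) = 2060839/2025000000 rad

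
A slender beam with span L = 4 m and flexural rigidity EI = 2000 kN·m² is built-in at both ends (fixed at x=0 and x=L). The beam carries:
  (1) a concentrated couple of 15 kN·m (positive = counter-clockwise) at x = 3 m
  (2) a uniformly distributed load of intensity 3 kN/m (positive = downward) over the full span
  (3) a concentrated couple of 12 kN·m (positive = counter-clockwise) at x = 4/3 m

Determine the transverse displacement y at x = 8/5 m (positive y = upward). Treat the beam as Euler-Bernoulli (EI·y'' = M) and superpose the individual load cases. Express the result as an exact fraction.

y(8/5) = -831/625000 m

Load 1 — applied couple M₀=15 kN·m at a=3 m (b=L-a=1):
  y_1 = (R_Ax³/6 - M_Ax²/2)/EI  [x≤a] with R_A=135/32, M_A=75/16 = ((135/32)·(8/5)³/6 - (75/16)·(8/5)²/2)/2000 = -39/25000 m
Load 2 — uniform load w=3 kN/m over full span:
  y_2 = -wx²(L-x)²/(24EI) = -3·(8/5)²·(4-(8/5))²/(24·2000) = -72/78125 m
Load 3 — applied couple M₀=12 kN·m at a=4/3 m (b=L-a=8/3):
  y_3 = (R_Ax³/6 - M_Ax²/2 - M₀(x-a)²/2)/EI  [x>a] with R_A=4, M_A=0 = (4·(8/5)³/6 - 0·(8/5)²/2 - 12·((8/5)-(4/3))²/2)/2000 = 18/15625 m
Superposition: y = Σ y_i = -831/625000 m ≈ -0.001330 m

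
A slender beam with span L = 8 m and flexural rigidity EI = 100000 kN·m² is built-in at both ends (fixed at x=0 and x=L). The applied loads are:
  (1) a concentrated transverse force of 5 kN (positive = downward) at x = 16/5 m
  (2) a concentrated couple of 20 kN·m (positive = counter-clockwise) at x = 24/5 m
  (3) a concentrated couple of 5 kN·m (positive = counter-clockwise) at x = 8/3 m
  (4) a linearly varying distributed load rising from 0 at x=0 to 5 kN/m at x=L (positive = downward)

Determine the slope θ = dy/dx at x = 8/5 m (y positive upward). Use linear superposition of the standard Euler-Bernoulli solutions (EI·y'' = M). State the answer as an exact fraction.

θ(8/5) = -2249/11718750 rad

Load 1 — point force P=5 kN at a=16/5 m (b=L-a=24/5):
  θ_1 = -Pb²x(2aL-(3a+b)x)/(2L³EI)  [x≤a] = -5·(24/5)²·(8/5)·(2·(16/5)·8-(3·(16/5)+(24/5))·(8/5))/(2·8³·100000) = -99/1953125 rad
Load 2 — applied couple M₀=20 kN·m at a=24/5 m (b=L-a=16/5):
  θ_2 = (R_Ax²/2 - M_Ax)/EI  [x≤a] with R_A=18/5, M_A=32/5 = ((18/5)·(8/5)²/2 - (32/5)·(8/5))/100000 = -22/390625 rad
Load 3 — applied couple M₀=5 kN·m at a=8/3 m (b=L-a=16/3):
  θ_3 = (R_Ax²/2 - M_Ax)/EI  [x≤a] with R_A=5/6, M_A=0 = ((5/6)·(8/5)²/2 - 0·(8/5))/100000 = 1/93750 rad
Load 4 — triangular load w₀=5 kN/m (0→w₀ over full span):
  θ_4 = -w₀(2x(L-x)(L-2x)(x+2L)+x²(L-x)²)/(120LEI) = -5·(2·(8/5)·(8-(8/5))·(8-2·(8/5))·((8/5)+2·8)+(8/5)²·(8-(8/5))²)/(120·8·100000) = -112/1171875 rad
Superposition: θ = Σ θ_i = -2249/11718750 rad ≈ -0.000192 rad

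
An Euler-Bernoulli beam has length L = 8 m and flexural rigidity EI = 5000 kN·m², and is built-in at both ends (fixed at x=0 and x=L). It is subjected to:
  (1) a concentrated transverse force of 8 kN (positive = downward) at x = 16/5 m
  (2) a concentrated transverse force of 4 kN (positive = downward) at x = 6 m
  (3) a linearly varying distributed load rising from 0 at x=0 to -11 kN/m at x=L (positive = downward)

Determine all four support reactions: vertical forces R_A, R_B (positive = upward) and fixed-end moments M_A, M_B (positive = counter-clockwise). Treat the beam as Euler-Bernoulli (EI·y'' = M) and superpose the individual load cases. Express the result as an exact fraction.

R_A = -7391/1000 kN, M_A = -9563/750 kN·m, R_B = -24609/1000 kN, M_B = 6139/250 kN·m

Load 1 — point force P=8 kN at a=16/5 m (b=L-a=24/5):
  R_A = Pb²(3a+b)/L³ = 8·(24/5)²·(3·(16/5)+(24/5))/8³ = 648/125 kN
  M_A = Pab²/L² = 8·(16/5)·(24/5)²/8² = 1152/125 kN·m
  R_B = Pa²(a+3b)/L³ = 8·(16/5)²·((16/5)+3·(24/5))/8³ = 352/125 kN
  M_B = -Pa²b/L² = -8·(16/5)²·(24/5)/8² = -768/125 kN·m
Load 2 — point force P=4 kN at a=6 m (b=L-a=2):
  R_A = Pb²(3a+b)/L³ = 4·2²·(3·6+2)/8³ = 5/8 kN
  M_A = Pab²/L² = 4·6·2²/8² = 3/2 kN·m
  R_B = Pa²(a+3b)/L³ = 4·6²·(6+3·2)/8³ = 27/8 kN
  M_B = -Pa²b/L² = -4·6²·2/8² = -9/2 kN·m
Load 3 — triangular load w₀=-11 kN/m (0→w₀ over full span):
  R_A = 3w₀L/20 = 3·(-11)·8/20 = -66/5 kN
  M_A = w₀L²/30 = (-11)·8²/30 = -352/15 kN·m
  R_B = 7w₀L/20 = 7·(-11)·8/20 = -154/5 kN
  M_B = -w₀L²/20 = -(-11)·8²/20 = 176/5 kN·m
Superposition: R_A = -7391/1000 kN, M_A = -9563/750 kN·m, R_B = -24609/1000 kN, M_B = 6139/250 kN·m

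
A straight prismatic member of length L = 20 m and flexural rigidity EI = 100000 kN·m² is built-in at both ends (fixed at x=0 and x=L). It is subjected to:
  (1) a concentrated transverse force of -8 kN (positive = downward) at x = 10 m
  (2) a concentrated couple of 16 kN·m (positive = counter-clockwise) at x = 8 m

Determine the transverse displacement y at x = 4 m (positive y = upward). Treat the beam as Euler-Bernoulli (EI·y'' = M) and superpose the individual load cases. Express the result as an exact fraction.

Load 1 — point force P=-8 kN at a=10 m (b=L-a=10):
  y_1 = -Pb²x²(3aL-(3a+b)x)/(6L³EI)  [x≤a] = -(-8)·10²·4²·(3·10·20-(3·10+10)·4)/(6·20³·100000) = 11/9375 m
Load 2 — applied couple M₀=16 kN·m at a=8 m (b=L-a=12):
  y_2 = (R_Ax³/6 - M_Ax²/2)/EI  [x≤a] with R_A=144/125, M_A=48/25 = ((144/125)·4³/6 - (48/25)·4²/2)/100000 = -12/390625 m
Superposition: y = Σ y_i = 1339/1171875 m ≈ 0.001143 m

y(4) = 1339/1171875 m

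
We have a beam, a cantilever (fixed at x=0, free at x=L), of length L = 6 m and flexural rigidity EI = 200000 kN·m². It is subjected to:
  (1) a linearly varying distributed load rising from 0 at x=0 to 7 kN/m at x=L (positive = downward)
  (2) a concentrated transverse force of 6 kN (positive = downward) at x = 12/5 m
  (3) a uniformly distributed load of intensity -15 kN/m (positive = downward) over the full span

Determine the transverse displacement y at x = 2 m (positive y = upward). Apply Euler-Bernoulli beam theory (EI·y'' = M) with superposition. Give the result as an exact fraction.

Load 1 — triangular load w₀=7 kN/m (0→w₀ over full span):
  y_1 = (w₀Lx³/12-w₀L²x²/6-w₀x⁵/(120L))/EI = (7·6·2³/12-7·6²·2²/6-7·2⁵/(120·6))/200000 = -3157/4500000 m
Load 2 — point force P=6 kN at a=12/5 m (b=L-a=18/5):
  y_2 = -Px²(3a-x)/(6EI)  [x≤a] = -6·2²·(3·(12/5)-2)/(6·200000) = -13/125000 m
Load 3 — uniform load w=-15 kN/m over full span:
  y_3 = -wx²(x²-4Lx+6L²)/(24EI) = -(-15)·2²·(2²-4·6·2+6·6²)/(24·200000) = 43/20000 m
Superposition: y = Σ y_i = 121/90000 m ≈ 0.001344 m

y(2) = 121/90000 m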